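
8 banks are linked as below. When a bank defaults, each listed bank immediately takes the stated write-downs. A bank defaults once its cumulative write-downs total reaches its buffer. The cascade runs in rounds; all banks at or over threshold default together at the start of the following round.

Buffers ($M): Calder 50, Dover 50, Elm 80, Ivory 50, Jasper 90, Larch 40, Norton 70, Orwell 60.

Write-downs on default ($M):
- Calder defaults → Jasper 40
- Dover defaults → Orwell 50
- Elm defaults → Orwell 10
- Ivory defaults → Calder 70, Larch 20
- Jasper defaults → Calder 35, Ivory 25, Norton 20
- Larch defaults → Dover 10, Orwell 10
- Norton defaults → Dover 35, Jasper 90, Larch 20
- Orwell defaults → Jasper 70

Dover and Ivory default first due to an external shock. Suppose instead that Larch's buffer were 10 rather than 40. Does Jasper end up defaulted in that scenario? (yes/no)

With Larch's buffer at 10:
Round 1 — Dover, Ivory default (initial).
  Calder: +70 → 70 ≥ 50
  Larch: +20 → 20 ≥ 10
  Orwell: +50 → 50 < 60
Round 2 — Calder, Larch default.
  Jasper: +40 → 40 < 90
  Orwell: +10 → 60 ≥ 60
Round 3 — Orwell defaults.
  Jasper: +70 → 110 ≥ 90
Round 4 — Jasper defaults.
  Norton: +20 → 20 < 70
No further defaults.

yes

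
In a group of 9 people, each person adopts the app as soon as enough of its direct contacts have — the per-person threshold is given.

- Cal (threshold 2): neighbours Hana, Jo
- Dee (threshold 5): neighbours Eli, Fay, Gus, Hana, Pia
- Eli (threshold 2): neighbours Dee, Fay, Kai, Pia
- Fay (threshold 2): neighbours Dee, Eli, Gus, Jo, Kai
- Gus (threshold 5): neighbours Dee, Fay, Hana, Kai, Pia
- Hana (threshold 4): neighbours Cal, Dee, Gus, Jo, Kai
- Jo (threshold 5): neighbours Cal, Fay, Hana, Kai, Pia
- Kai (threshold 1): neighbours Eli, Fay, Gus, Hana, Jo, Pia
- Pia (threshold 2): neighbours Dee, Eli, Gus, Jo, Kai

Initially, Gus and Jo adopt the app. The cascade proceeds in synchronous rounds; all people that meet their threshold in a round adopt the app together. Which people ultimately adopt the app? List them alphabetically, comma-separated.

Eli, Fay, Gus, Jo, Kai, Pia

Round 1 — Gus, Jo adopt the app (initial).
Round 2 — checking thresholds:
  Cal: 1 of 2 neighbours < 2, not yet.
  Dee: 1 of 5 neighbours < 5, not yet.
  Fay: 2 of 5 neighbours ≥ 2, adopts the app.
  Hana: 2 of 5 neighbours < 4, not yet.
  Kai: 2 of 6 neighbours ≥ 1, adopts the app.
  Pia: 2 of 5 neighbours ≥ 2, adopts the app.
Round 3 — checking thresholds:
  Cal: 1 of 2 neighbours < 2, not yet.
  Dee: 3 of 5 neighbours < 5, not yet.
  Eli: 3 of 4 neighbours ≥ 2, adopts the app.
  Hana: 3 of 5 neighbours < 4, not yet.
Round 4 — no new adoptions; cascade stops.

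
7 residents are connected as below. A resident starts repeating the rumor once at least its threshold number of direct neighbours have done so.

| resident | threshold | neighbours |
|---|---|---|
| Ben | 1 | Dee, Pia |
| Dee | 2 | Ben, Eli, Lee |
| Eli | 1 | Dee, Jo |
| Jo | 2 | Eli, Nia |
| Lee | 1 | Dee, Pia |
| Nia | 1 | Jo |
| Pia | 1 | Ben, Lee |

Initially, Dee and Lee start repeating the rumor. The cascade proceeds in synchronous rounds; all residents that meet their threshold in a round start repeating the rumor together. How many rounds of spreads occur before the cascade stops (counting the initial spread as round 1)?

Round 1 — Dee, Lee start repeating the rumor (initial).
Round 2 — checking thresholds:
  Ben: 1 of 2 neighbours ≥ 1, starts repeating the rumor.
  Eli: 1 of 2 neighbours ≥ 1, starts repeating the rumor.
  Pia: 1 of 2 neighbours ≥ 1, starts repeating the rumor.
Round 3 — no new spreads; cascade stops.

2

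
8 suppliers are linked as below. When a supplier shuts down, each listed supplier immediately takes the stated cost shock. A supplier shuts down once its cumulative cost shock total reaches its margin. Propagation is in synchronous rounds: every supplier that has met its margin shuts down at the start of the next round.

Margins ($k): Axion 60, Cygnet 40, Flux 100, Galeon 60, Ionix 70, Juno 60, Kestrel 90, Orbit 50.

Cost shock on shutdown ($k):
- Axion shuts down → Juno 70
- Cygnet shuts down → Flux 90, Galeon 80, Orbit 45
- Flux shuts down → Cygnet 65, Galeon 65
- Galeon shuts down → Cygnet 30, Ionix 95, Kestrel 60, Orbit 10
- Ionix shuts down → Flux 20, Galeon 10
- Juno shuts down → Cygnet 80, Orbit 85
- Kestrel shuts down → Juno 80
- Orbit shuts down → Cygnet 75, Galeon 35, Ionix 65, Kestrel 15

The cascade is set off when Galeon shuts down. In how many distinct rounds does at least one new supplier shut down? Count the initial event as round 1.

2

Round 1 — Galeon shuts down (initial).
  Cygnet: +30 → 30 < 40
  Ionix: +95 → 95 ≥ 70
  Kestrel: +60 → 60 < 90
  Orbit: +10 → 10 < 50
Round 2 — Ionix shuts down.
  Flux: +20 → 20 < 100
No further shutdowns.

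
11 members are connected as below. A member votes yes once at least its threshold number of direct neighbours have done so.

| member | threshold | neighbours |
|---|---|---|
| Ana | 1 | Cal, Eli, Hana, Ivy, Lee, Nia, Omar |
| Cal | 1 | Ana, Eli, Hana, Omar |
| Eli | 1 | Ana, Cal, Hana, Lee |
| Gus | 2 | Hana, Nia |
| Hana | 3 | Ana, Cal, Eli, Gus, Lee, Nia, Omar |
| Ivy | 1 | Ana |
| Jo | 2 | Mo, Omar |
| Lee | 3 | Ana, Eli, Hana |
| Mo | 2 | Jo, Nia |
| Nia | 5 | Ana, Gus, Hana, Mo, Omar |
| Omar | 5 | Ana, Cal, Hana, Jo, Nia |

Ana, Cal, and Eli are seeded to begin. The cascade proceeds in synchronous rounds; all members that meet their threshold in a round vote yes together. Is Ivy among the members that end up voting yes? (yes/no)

yes

Round 1 — Ana, Cal, Eli vote yes (initial).
Round 2 — checking thresholds:
  Hana: 3 of 7 neighbours ≥ 3, votes yes.
  Ivy: 1 of 1 neighbours ≥ 1, votes yes.
  Lee: 2 of 3 neighbours < 3, holds.
  Nia: 1 of 5 neighbours < 5, holds.
  Omar: 2 of 5 neighbours < 5, holds.
Round 3 — checking thresholds:
  Gus: 1 of 2 neighbours < 2, holds.
  Lee: 3 of 3 neighbours ≥ 3, votes yes.
  Nia: 2 of 5 neighbours < 5, holds.
  Omar: 3 of 5 neighbours < 5, holds.
Round 4 — no new yes votes; cascade stops.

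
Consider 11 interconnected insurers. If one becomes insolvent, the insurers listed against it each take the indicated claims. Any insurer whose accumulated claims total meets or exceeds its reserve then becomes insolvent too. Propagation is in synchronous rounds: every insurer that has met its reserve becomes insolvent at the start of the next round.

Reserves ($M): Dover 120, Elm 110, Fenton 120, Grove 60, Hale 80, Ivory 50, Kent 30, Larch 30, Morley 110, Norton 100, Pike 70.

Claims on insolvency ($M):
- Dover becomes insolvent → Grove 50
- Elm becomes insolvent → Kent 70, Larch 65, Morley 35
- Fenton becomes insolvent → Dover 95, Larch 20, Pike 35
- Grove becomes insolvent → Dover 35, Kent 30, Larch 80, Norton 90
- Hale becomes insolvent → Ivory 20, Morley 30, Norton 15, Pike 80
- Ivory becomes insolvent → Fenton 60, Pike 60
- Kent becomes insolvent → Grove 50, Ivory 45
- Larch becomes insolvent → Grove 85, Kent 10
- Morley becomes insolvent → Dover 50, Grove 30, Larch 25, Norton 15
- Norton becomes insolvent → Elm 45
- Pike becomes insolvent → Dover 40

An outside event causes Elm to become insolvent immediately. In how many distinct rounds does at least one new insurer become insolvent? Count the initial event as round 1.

3

Round 1 — Elm becomes insolvent (initial).
  Kent: +70 → 70 ≥ 30
  Larch: +65 → 65 ≥ 30
  Morley: +35 → 35 < 110
Round 2 — Kent, Larch become insolvent.
  Grove: +50+85 → 135 ≥ 60
  Ivory: +45 → 45 < 50
Round 3 — Grove becomes insolvent.
  Dover: +35 → 35 < 120
  Norton: +90 → 90 < 100
No further insolvencies.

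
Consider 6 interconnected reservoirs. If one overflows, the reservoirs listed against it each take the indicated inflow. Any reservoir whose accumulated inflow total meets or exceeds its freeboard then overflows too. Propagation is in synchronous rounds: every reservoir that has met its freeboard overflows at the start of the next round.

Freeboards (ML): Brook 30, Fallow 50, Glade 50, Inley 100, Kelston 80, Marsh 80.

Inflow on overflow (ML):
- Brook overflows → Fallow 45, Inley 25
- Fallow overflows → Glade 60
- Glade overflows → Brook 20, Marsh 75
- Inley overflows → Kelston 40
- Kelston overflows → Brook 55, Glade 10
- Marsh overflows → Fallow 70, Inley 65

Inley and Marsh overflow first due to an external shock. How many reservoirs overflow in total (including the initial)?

4

Round 1 — Inley, Marsh overflow (initial).
  Fallow: +70 → 70 ≥ 50
  Kelston: +40 → 40 < 80
Round 2 — Fallow overflows.
  Glade: +60 → 60 ≥ 50
Round 3 — Glade overflows.
  Brook: +20 → 20 < 30
No further overflows.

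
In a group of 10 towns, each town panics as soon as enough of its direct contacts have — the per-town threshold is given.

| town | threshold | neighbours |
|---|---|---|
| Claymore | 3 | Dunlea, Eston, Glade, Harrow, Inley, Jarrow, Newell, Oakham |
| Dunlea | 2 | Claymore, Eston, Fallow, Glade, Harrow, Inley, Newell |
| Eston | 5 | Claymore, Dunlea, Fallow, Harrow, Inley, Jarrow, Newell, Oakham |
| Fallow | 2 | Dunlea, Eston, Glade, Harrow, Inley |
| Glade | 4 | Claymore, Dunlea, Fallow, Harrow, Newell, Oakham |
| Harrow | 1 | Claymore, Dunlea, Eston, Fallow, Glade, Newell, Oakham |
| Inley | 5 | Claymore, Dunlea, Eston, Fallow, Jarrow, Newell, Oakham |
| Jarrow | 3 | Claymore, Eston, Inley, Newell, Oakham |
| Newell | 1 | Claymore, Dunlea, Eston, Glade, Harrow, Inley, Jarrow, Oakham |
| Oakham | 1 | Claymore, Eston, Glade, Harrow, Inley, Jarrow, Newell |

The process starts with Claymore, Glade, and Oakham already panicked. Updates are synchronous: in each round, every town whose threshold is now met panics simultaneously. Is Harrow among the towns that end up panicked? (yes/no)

yes

Round 1 — Claymore, Glade, Oakham panic (initial).
Round 2 — checking thresholds:
  Dunlea: 2 of 7 neighbours ≥ 2, panics.
  Eston: 2 of 8 neighbours < 5, holds.
  Fallow: 1 of 5 neighbours < 2, holds.
  Harrow: 3 of 7 neighbours ≥ 1, panics.
  Inley: 2 of 7 neighbours < 5, holds.
  Jarrow: 2 of 5 neighbours < 3, holds.
  Newell: 3 of 8 neighbours ≥ 1, panics.
Round 3 — checking thresholds:
  Eston: 5 of 8 neighbours ≥ 5, panics.
  Fallow: 3 of 5 neighbours ≥ 2, panics.
  Inley: 4 of 7 neighbours < 5, holds.
  Jarrow: 3 of 5 neighbours ≥ 3, panics.
Round 4 — checking thresholds:
  Inley: 7 of 7 neighbours ≥ 5, panics.
Round 5 — no new panics; cascade stops.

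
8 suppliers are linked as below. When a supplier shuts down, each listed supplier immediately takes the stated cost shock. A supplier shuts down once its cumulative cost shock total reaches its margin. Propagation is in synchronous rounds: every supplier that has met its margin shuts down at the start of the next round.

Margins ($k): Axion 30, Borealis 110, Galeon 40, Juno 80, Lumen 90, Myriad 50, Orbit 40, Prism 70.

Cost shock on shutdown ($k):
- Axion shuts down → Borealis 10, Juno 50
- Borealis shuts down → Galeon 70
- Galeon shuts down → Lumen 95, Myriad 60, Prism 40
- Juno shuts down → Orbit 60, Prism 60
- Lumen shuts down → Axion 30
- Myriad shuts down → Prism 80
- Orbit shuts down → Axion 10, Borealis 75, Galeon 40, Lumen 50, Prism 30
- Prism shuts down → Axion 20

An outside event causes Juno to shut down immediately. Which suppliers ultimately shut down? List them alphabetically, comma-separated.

Round 1 — Juno shuts down (initial).
  Orbit: +60 → 60 ≥ 40
  Prism: +60 → 60 < 70
Round 2 — Orbit shuts down.
  Axion: +10 → 10 < 30
  Borealis: +75 → 75 < 110
  Galeon: +40 → 40 ≥ 40
  Lumen: +50 → 50 < 90
  Prism: +30 → 90 ≥ 70
Round 3 — Galeon, Prism shut down.
  Axion: +20 → 30 ≥ 30
  Lumen: +95 → 145 ≥ 90
  Myriad: +60 → 60 ≥ 50
Round 4 — Axion, Lumen, Myriad shut down.
  Borealis: +10 → 85 < 110
No further shutdowns.

Axion, Galeon, Juno, Lumen, Myriad, Orbit, Prism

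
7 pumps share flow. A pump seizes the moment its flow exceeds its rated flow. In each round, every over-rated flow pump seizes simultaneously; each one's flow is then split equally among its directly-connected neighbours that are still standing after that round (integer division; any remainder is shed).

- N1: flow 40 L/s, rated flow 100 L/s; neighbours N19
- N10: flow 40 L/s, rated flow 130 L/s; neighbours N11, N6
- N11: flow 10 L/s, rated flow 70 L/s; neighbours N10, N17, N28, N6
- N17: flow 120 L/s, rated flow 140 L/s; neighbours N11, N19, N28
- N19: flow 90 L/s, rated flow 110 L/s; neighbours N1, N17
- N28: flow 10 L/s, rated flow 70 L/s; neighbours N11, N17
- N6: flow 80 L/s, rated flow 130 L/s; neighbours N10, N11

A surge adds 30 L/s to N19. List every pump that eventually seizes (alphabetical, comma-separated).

Round 1 — N19 at 120 > 110. N19 seizes.
  N19 sheds 120 L/s to N1, N17: 60 each.
    N1: 40+60 = 100 ≤ 100
    N17: 120+60 = 180 > 140
Round 2 — N17 seizes.
  N17 sheds 180 L/s to N11, N28: 90 each.
    N11: 10+90 = 100 > 70
    N28: 10+90 = 100 > 70
Round 3 — N11, N28 seize.
  N11 sheds 100 L/s to N10, N6: 50 each.
    N10: 40+50 = 90 ≤ 130
    N6: 80+50 = 130 ≤ 130
  N28 sheds 100 L/s: no online neighbours, lost.
No further seizures.

N11, N17, N19, N28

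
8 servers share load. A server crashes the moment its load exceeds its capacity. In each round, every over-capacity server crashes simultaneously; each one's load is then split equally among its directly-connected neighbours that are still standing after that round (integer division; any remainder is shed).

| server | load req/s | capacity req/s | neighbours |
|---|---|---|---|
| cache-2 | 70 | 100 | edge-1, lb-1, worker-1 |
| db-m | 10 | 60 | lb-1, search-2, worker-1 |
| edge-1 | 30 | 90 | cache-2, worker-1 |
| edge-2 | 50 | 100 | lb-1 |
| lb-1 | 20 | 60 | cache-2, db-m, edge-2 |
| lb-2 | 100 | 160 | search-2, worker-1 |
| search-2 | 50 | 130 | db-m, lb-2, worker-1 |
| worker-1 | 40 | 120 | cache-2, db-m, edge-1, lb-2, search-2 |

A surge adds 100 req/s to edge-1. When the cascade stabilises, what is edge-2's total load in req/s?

93

Round 1 — edge-1 at 130 > 90. edge-1 crashes.
  edge-1 sheds 130 req/s to cache-2, worker-1: 65 each.
    cache-2: 70+65 = 135 > 100
    worker-1: 40+65 = 105 ≤ 120
Round 2 — cache-2 crashes.
  cache-2 sheds 135 req/s to lb-1, worker-1: 67 each (1 lost).
    lb-1: 20+67 = 87 > 60
    worker-1: 105+67 = 172 > 120
Round 3 — lb-1, worker-1 crash.
  lb-1 sheds 87 req/s to db-m, edge-2: 43 each (1 lost).
    db-m: 10+43 = 53 ≤ 60
    edge-2: 50+43 = 93 ≤ 100
  worker-1 sheds 172 req/s to db-m, lb-2, search-2: 57 each (1 lost).
    db-m: 53+57 = 110 > 60
    lb-2: 100+57 = 157 ≤ 160
    search-2: 50+57 = 107 ≤ 130
Round 4 — db-m crashes.
  db-m sheds 110 req/s to search-2: 110 each.
    search-2: 107+110 = 217 > 130
Round 5 — search-2 crashes.
  search-2 sheds 217 req/s to lb-2: 217 each.
    lb-2: 157+217 = 374 > 160
Round 6 — lb-2 crashes.
  lb-2 sheds 374 req/s: no online neighbours, lost.
No further crashes.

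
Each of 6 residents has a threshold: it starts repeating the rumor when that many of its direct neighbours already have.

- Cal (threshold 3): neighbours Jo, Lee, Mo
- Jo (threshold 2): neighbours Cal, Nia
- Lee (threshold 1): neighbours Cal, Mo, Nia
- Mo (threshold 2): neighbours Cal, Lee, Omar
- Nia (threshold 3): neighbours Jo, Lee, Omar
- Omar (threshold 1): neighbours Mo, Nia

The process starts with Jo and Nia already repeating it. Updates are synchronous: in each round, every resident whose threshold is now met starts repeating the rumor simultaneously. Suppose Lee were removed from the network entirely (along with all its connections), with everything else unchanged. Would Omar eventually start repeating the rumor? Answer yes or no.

With Lee removed:
Round 1 — Jo, Nia start repeating the rumor (initial).
Round 2 — checking thresholds:
  Cal: 1 of 2 neighbours < 3, not yet.
  Omar: 1 of 2 neighbours ≥ 1, starts repeating the rumor.
Round 3 — no new spreads; cascade stops.

yes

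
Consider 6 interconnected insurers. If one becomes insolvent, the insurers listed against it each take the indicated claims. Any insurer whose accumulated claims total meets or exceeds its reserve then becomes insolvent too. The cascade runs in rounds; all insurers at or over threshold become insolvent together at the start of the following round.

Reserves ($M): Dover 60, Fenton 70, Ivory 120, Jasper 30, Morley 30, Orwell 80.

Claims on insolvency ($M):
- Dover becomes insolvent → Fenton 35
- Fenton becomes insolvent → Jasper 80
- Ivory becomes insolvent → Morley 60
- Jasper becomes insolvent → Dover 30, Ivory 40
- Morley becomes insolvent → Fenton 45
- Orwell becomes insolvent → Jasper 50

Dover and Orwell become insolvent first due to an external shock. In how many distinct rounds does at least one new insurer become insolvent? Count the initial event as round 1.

2

Round 1 — Dover, Orwell become insolvent (initial).
  Fenton: +35 → 35 < 70
  Jasper: +50 → 50 ≥ 30
Round 2 — Jasper becomes insolvent.
  Ivory: +40 → 40 < 120
No further insolvencies.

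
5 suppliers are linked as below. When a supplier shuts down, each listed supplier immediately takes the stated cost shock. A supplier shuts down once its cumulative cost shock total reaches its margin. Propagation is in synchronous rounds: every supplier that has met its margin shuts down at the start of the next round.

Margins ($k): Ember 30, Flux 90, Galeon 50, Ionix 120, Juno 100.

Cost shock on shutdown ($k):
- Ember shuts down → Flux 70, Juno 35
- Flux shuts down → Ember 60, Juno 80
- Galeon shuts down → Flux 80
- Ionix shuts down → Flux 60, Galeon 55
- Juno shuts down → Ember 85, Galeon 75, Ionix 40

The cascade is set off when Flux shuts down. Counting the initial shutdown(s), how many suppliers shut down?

Round 1 — Flux shuts down (initial).
  Ember: +60 → 60 ≥ 30
  Juno: +80 → 80 < 100
Round 2 — Ember shuts down.
  Juno: +35 → 115 ≥ 100
Round 3 — Juno shuts down.
  Galeon: +75 → 75 ≥ 50
  Ionix: +40 → 40 < 120
Round 4 — Galeon shuts down.
No further shutdowns.

4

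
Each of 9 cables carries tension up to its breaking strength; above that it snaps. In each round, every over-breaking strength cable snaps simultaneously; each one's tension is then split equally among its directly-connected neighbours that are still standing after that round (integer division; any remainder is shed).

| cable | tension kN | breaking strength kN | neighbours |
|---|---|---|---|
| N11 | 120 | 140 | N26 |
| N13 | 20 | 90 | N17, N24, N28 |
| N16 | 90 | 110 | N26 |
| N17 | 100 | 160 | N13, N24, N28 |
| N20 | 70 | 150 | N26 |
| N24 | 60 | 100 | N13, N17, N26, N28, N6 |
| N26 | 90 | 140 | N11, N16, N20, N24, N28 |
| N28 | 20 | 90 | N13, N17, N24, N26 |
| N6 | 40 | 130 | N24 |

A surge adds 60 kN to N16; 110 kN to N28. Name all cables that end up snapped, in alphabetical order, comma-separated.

Round 1 — N16 at 150 > 110; N28 at 130 > 90. N16, N28 snap.
  N16 sheds 150 kN to N26: 150 each.
    N26: 90+150 = 240 > 140
  N28 sheds 130 kN to N13, N17, N24, N26: 32 each (2 lost).
    N13: 20+32 = 52 ≤ 90
    N17: 100+32 = 132 ≤ 160
    N24: 60+32 = 92 ≤ 100
    N26: 240+32 = 272 > 140
Round 2 — N26 snaps.
  N26 sheds 272 kN to N11, N20, N24: 90 each (2 lost).
    N11: 120+90 = 210 > 140
    N20: 70+90 = 160 > 150
    N24: 92+90 = 182 > 100
Round 3 — N11, N20, N24 snap.
  N11 sheds 210 kN: no online neighbours, lost.
  N20 sheds 160 kN: no online neighbours, lost.
  N24 sheds 182 kN to N13, N17, N6: 60 each (2 lost).
    N13: 52+60 = 112 > 90
    N17: 132+60 = 192 > 160
    N6: 40+60 = 100 ≤ 130
Round 4 — N13, N17 snap.
  N13 sheds 112 kN: no online neighbours, lost.
  N17 sheds 192 kN: no online neighbours, lost.
No further breaks.

N11, N13, N16, N17, N20, N24, N26, N28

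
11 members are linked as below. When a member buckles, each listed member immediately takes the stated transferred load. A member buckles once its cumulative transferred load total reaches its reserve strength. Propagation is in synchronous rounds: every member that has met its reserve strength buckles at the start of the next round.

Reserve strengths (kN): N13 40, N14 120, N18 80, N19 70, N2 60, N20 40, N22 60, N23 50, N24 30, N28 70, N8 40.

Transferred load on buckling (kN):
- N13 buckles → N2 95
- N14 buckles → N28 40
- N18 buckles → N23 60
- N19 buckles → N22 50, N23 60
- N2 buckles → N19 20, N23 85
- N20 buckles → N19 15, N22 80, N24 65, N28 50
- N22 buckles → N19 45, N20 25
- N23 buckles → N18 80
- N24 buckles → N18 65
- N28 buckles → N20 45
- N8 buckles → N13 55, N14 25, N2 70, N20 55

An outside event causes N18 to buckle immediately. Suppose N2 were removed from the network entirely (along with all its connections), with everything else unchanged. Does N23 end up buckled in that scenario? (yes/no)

With N2 removed:
Round 1 — N18 buckles (initial).
  N23: +60 → 60 ≥ 50
Round 2 — N23 buckles.
No further bucklings.

yes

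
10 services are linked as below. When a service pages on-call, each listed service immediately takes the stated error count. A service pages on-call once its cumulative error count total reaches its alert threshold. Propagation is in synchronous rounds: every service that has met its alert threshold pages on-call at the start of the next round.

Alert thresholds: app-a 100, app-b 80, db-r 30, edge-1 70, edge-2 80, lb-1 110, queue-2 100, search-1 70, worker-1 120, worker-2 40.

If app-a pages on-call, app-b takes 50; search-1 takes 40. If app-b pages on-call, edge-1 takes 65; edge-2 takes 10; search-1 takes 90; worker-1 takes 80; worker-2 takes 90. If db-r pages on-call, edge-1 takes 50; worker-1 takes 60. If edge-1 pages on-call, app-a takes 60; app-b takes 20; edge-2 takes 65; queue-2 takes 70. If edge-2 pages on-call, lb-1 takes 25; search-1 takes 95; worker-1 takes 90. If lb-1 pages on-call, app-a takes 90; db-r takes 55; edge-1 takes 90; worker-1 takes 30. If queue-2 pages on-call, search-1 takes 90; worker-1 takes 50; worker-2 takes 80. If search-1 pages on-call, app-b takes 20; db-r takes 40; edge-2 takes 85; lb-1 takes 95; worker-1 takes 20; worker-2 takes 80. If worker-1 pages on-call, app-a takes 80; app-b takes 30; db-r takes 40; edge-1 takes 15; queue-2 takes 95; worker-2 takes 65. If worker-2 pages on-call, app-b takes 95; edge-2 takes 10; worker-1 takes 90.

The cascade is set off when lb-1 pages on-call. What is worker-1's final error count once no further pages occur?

90

Round 1 — lb-1 pages on-call (initial).
  app-a: +90 → 90 < 100
  db-r: +55 → 55 ≥ 30
  edge-1: +90 → 90 ≥ 70
  worker-1: +30 → 30 < 120
Round 2 — db-r, edge-1 page on-call.
  app-a: +60 → 150 ≥ 100
  app-b: +20 → 20 < 80
  edge-2: +65 → 65 < 80
  queue-2: +70 → 70 < 100
  worker-1: +60 → 90 < 120
Round 3 — app-a pages on-call.
  app-b: +50 → 70 < 80
  search-1: +40 → 40 < 70
No further pages.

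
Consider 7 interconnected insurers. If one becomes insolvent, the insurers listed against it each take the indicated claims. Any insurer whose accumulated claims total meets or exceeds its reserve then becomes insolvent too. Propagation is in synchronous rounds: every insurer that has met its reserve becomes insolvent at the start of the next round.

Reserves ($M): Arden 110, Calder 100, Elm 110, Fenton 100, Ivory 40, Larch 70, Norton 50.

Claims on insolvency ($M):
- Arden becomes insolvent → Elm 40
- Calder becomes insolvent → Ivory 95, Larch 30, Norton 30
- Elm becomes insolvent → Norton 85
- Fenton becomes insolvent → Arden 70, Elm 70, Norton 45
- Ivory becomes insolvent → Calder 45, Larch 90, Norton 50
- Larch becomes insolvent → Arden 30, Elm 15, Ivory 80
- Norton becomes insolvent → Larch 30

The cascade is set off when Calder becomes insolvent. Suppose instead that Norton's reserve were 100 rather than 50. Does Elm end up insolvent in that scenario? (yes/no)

With Norton's reserve at 100:
Round 1 — Calder becomes insolvent (initial).
  Ivory: +95 → 95 ≥ 40
  Larch: +30 → 30 < 70
  Norton: +30 → 30 < 100
Round 2 — Ivory becomes insolvent.
  Larch: +90 → 120 ≥ 70
  Norton: +50 → 80 < 100
Round 3 — Larch becomes insolvent.
  Arden: +30 → 30 < 110
  Elm: +15 → 15 < 110
No further insolvencies.

no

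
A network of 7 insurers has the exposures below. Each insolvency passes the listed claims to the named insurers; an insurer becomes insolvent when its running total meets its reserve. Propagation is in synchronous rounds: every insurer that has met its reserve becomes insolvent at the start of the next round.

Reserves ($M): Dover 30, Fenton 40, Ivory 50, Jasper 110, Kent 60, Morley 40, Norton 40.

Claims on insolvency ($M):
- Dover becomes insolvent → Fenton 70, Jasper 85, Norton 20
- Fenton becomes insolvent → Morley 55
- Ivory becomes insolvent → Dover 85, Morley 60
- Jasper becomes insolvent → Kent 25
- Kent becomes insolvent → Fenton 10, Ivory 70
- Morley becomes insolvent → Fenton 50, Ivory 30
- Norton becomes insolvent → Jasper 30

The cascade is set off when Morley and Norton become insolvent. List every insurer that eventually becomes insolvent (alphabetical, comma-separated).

Round 1 — Morley, Norton become insolvent (initial).
  Fenton: +50 → 50 ≥ 40
  Ivory: +30 → 30 < 50
  Jasper: +30 → 30 < 110
Round 2 — Fenton becomes insolvent.
No further insolvencies.

Fenton, Morley, Norton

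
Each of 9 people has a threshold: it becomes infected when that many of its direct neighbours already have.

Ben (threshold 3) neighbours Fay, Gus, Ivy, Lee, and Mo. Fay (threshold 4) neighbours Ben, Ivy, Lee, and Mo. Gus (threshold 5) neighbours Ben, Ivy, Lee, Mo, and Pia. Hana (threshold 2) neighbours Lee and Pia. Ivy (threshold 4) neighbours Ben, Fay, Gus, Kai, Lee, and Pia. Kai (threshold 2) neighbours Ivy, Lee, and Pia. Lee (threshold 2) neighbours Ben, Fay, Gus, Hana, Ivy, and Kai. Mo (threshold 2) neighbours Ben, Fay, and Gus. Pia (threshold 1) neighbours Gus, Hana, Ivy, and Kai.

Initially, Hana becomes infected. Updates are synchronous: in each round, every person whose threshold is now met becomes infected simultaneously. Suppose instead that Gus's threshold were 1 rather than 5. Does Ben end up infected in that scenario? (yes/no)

yes

With Gus's threshold at 1:
Round 1 — Hana becomes infected (initial).
Round 2 — checking thresholds:
  Lee: 1 of 6 neighbours < 2, below threshold.
  Pia: 1 of 4 neighbours ≥ 1, becomes infected.
Round 3 — checking thresholds:
  Gus: 1 of 5 neighbours ≥ 1, becomes infected.
  Ivy: 1 of 6 neighbours < 4, below threshold.
  Kai: 1 of 3 neighbours < 2, below threshold.
  Lee: 1 of 6 neighbours < 2, below threshold.
Round 4 — checking thresholds:
  Ben: 1 of 5 neighbours < 3, below threshold.
  Ivy: 2 of 6 neighbours < 4, below threshold.
  Kai: 1 of 3 neighbours < 2, below threshold.
  Lee: 2 of 6 neighbours ≥ 2, becomes infected.
  Mo: 1 of 3 neighbours < 2, below threshold.
Round 5 — checking thresholds:
  Ben: 2 of 5 neighbours < 3, below threshold.
  Fay: 1 of 4 neighbours < 4, below threshold.
  Ivy: 3 of 6 neighbours < 4, below threshold.
  Kai: 2 of 3 neighbours ≥ 2, becomes infected.
  Mo: 1 of 3 neighbours < 2, below threshold.
Round 6 — checking thresholds:
  Ben: 2 of 5 neighbours < 3, below threshold.
  Fay: 1 of 4 neighbours < 4, below threshold.
  Ivy: 4 of 6 neighbours ≥ 4, becomes infected.
  Mo: 1 of 3 neighbours < 2, below threshold.
Round 7 — checking thresholds:
  Ben: 3 of 5 neighbours ≥ 3, becomes infected.
  Fay: 2 of 4 neighbours < 4, below threshold.
  Mo: 1 of 3 neighbours < 2, below threshold.
Round 8 — checking thresholds:
  Fay: 3 of 4 neighbours < 4, below threshold.
  Mo: 2 of 3 neighbours ≥ 2, becomes infected.
Round 9 — checking thresholds:
  Fay: 4 of 4 neighbours ≥ 4, becomes infected.
Round 10 — no new infections; cascade stops.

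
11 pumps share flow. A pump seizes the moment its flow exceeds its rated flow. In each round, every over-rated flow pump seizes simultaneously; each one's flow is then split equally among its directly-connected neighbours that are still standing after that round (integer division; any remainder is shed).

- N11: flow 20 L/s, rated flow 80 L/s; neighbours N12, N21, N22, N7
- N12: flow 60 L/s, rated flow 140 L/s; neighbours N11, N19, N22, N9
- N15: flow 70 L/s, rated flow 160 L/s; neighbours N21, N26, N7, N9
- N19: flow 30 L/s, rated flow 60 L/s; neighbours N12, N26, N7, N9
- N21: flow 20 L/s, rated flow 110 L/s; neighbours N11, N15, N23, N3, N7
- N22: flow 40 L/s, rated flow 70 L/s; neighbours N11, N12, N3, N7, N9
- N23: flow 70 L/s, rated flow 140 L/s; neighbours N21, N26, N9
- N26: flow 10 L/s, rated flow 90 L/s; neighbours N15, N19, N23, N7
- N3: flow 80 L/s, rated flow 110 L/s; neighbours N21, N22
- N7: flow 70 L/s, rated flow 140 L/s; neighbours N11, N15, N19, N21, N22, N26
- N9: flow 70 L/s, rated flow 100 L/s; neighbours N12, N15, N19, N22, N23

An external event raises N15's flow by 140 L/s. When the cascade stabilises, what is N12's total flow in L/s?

Round 1 — N15 at 210 > 160. N15 seizes.
  N15 sheds 210 L/s to N21, N26, N7, N9: 52 each (2 lost).
    N21: 20+52 = 72 ≤ 110
    N26: 10+52 = 62 ≤ 90
    N7: 70+52 = 122 ≤ 140
    N9: 70+52 = 122 > 100
Round 2 — N9 seizes.
  N9 sheds 122 L/s to N12, N19, N22, N23: 30 each (2 lost).
    N12: 60+30 = 90 ≤ 140
    N19: 30+30 = 60 ≤ 60
    N22: 40+30 = 70 ≤ 70
    N23: 70+30 = 100 ≤ 140
No further seizures.

90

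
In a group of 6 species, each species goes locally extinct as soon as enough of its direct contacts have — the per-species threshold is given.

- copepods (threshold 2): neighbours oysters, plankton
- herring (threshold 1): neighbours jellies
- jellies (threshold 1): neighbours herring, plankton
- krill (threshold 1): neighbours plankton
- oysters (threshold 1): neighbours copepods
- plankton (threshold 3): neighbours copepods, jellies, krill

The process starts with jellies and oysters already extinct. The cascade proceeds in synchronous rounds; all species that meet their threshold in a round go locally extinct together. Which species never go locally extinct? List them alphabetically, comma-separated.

copepods, krill, plankton

Round 1 — jellies, oysters go locally extinct (initial).
Round 2 — checking thresholds:
  copepods: 1 of 2 neighbours < 2, not yet.
  herring: 1 of 1 neighbours ≥ 1, goes locally extinct.
  plankton: 1 of 3 neighbours < 3, not yet.
Round 3 — no new extinctions; cascade stops.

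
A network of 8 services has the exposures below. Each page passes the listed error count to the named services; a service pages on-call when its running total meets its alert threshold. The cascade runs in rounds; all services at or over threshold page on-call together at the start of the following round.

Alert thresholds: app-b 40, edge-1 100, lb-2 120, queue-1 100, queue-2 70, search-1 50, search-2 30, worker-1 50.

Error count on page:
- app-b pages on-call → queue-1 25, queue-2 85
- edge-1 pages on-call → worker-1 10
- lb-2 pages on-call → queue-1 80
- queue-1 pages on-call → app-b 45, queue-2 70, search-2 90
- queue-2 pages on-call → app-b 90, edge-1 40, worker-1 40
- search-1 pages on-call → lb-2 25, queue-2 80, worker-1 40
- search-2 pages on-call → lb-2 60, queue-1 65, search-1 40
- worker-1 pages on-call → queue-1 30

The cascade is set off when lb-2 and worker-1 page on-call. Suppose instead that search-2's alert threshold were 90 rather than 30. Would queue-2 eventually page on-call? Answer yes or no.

yes

With search-2's alert threshold at 90:
Round 1 — lb-2, worker-1 page on-call (initial).
  queue-1: +80+30 → 110 ≥ 100
Round 2 — queue-1 pages on-call.
  app-b: +45 → 45 ≥ 40
  queue-2: +70 → 70 ≥ 70
  search-2: +90 → 90 ≥ 90
Round 3 — app-b, queue-2, search-2 page on-call.
  edge-1: +40 → 40 < 100
  search-1: +40 → 40 < 50
No further pages.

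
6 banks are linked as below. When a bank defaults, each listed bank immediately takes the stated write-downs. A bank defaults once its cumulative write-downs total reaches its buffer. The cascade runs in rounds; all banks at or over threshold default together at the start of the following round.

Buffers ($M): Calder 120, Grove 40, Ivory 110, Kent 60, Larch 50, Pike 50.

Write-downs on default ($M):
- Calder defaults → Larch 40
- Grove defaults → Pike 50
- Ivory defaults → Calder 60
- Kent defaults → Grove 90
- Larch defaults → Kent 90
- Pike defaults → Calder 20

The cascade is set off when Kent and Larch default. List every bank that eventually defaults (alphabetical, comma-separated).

Round 1 — Kent, Larch default (initial).
  Grove: +90 → 90 ≥ 40
Round 2 — Grove defaults.
  Pike: +50 → 50 ≥ 50
Round 3 — Pike defaults.
  Calder: +20 → 20 < 120
No further defaults.

Grove, Kent, Larch, Pike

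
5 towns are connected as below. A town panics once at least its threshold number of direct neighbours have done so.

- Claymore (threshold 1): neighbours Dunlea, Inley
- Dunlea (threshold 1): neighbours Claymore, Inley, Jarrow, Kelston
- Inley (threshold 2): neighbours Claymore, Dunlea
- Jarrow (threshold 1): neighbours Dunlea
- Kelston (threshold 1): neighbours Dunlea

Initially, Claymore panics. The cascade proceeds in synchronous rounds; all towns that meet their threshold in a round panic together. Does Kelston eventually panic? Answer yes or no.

yes

Round 1 — Claymore panics (initial).
Round 2 — checking thresholds:
  Dunlea: 1 of 4 neighbours ≥ 1, panics.
  Inley: 1 of 2 neighbours < 2, not yet.
Round 3 — checking thresholds:
  Inley: 2 of 2 neighbours ≥ 2, panics.
  Jarrow: 1 of 1 neighbours ≥ 1, panics.
  Kelston: 1 of 1 neighbours ≥ 1, panics.
Round 4 — no new panics; cascade stops.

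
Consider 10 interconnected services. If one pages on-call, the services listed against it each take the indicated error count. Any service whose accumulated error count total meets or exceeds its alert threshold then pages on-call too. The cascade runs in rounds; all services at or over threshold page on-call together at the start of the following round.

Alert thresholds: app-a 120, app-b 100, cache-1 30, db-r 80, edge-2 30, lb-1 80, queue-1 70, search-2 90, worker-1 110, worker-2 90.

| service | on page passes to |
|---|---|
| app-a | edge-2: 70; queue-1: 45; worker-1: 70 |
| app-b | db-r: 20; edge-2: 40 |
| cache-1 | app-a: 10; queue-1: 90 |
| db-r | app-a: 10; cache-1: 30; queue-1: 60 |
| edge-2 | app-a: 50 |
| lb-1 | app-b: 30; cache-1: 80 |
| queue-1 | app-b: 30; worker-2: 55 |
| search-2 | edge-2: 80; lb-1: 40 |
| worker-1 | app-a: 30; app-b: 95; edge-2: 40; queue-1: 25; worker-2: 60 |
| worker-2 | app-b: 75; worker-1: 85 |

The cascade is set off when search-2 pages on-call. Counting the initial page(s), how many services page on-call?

2

Round 1 — search-2 pages on-call (initial).
  edge-2: +80 → 80 ≥ 30
  lb-1: +40 → 40 < 80
Round 2 — edge-2 pages on-call.
  app-a: +50 → 50 < 120
No further pages.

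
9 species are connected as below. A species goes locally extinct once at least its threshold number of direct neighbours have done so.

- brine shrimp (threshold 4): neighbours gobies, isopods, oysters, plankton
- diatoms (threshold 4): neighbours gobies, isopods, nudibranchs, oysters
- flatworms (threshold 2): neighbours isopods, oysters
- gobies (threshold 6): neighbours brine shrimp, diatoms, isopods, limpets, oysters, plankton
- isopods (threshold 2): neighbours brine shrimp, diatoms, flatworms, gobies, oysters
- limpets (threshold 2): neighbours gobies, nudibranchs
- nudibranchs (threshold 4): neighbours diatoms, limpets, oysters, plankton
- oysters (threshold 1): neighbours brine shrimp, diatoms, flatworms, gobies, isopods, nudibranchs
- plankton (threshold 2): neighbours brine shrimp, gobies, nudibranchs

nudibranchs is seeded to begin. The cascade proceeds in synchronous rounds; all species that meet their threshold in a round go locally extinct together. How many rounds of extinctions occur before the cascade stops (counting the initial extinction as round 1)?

Round 1 — nudibranchs goes locally extinct (initial).
Round 2 — checking thresholds:
  diatoms: 1 of 4 neighbours < 4, holds.
  limpets: 1 of 2 neighbours < 2, holds.
  oysters: 1 of 6 neighbours ≥ 1, goes locally extinct.
  plankton: 1 of 3 neighbours < 2, holds.
Round 3 — no new extinctions; cascade stops.

2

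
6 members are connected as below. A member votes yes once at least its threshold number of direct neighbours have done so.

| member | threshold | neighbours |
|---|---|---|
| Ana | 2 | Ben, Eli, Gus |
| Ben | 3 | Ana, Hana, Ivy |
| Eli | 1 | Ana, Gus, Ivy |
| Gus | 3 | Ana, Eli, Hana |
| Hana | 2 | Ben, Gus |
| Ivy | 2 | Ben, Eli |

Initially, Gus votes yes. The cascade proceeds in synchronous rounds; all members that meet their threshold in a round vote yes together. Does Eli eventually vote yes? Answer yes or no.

yes

Round 1 — Gus votes yes (initial).
Round 2 — checking thresholds:
  Ana: 1 of 3 neighbours < 2, holds.
  Eli: 1 of 3 neighbours ≥ 1, votes yes.
  Hana: 1 of 2 neighbours < 2, holds.
Round 3 — checking thresholds:
  Ana: 2 of 3 neighbours ≥ 2, votes yes.
  Hana: 1 of 2 neighbours < 2, holds.
  Ivy: 1 of 2 neighbours < 2, holds.
Round 4 — no new yes votes; cascade stops.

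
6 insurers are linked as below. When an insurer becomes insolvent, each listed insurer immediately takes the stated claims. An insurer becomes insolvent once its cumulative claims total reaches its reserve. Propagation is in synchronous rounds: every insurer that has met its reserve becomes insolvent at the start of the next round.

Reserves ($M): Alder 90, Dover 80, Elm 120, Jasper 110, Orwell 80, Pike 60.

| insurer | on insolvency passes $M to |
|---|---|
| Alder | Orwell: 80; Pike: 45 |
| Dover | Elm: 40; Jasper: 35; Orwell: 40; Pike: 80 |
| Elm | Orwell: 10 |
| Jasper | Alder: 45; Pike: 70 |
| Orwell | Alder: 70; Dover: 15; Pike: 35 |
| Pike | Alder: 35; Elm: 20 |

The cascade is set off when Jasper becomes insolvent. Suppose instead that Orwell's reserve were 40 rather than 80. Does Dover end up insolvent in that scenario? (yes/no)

no

With Orwell's reserve at 40:
Round 1 — Jasper becomes insolvent (initial).
  Alder: +45 → 45 < 90
  Pike: +70 → 70 ≥ 60
Round 2 — Pike becomes insolvent.
  Alder: +35 → 80 < 90
  Elm: +20 → 20 < 120
No further insolvencies.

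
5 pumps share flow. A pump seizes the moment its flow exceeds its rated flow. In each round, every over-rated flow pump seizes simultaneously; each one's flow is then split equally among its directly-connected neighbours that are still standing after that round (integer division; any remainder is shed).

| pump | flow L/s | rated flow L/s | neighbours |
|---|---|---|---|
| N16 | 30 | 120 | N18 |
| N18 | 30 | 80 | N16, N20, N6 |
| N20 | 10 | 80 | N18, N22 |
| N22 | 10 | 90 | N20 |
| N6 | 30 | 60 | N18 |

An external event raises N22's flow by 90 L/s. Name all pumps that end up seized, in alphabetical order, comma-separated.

N18, N20, N22, N6

Round 1 — N22 at 100 > 90. N22 seizes.
  N22 sheds 100 L/s to N20: 100 each.
    N20: 10+100 = 110 > 80
Round 2 — N20 seizes.
  N20 sheds 110 L/s to N18: 110 each.
    N18: 30+110 = 140 > 80
Round 3 — N18 seizes.
  N18 sheds 140 L/s to N16, N6: 70 each.
    N16: 30+70 = 100 ≤ 120
    N6: 30+70 = 100 > 60
Round 4 — N6 seizes.
  N6 sheds 100 L/s: no online neighbours, lost.
No further seizures.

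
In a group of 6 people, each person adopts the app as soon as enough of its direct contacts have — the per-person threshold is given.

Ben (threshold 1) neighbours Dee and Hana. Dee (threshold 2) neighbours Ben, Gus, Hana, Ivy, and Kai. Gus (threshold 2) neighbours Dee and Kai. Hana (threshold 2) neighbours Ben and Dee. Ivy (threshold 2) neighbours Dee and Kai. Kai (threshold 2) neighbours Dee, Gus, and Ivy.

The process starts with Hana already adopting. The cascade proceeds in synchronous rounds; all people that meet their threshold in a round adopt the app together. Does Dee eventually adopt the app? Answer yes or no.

Round 1 — Hana adopts the app (initial).
Round 2 — checking thresholds:
  Ben: 1 of 2 neighbours ≥ 1, adopts the app.
  Dee: 1 of 5 neighbours < 2, holds.
Round 3 — checking thresholds:
  Dee: 2 of 5 neighbours ≥ 2, adopts the app.
Round 4 — no new adoptions; cascade stops.

yes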